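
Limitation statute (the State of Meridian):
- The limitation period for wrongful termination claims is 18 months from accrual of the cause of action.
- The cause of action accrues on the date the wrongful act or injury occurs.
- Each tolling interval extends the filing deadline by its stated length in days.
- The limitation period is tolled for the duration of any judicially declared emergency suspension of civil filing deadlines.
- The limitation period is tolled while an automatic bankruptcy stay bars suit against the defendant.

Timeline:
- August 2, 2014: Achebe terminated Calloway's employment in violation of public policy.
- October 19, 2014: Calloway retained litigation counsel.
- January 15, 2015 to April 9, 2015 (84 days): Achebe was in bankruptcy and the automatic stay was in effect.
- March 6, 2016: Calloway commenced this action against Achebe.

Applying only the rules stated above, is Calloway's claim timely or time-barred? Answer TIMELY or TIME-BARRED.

TIMELY

The limitation period began to run on August 2, 2014.
The untolled deadline — 18 months after August 2, 2014 — is February 2, 2016.
Because the automatic bankruptcy stay ran from January 15, 2015 to April 9, 2015, the deadline is extended by 84 days to April 26, 2016.
The other events in the timeline have no effect on the limitation period under the stated rules.
Calloway filed on March 6, 2016, before the April 26, 2016 deadline, so the action is timely.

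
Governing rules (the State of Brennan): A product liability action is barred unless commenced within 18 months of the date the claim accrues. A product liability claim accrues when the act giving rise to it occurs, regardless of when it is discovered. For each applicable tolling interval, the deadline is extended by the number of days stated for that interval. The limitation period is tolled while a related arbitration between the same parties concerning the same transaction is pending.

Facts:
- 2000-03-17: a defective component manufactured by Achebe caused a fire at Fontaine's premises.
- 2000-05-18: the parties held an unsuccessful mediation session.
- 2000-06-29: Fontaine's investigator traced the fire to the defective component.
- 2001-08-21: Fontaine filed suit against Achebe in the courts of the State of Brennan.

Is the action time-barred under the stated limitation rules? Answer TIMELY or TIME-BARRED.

The claim accrued on 2000-03-17, when the wrongful act occurred; under the stated occurrence rule the 2000-06-29 discovery does not delay accrual.
18 months from 2000-03-17 is 2001-09-17.
None of the other events listed affects the running of the period under the stated rules.
Filing on 2001-08-21 beat the 2001-09-17 deadline — the action is timely.

TIMELY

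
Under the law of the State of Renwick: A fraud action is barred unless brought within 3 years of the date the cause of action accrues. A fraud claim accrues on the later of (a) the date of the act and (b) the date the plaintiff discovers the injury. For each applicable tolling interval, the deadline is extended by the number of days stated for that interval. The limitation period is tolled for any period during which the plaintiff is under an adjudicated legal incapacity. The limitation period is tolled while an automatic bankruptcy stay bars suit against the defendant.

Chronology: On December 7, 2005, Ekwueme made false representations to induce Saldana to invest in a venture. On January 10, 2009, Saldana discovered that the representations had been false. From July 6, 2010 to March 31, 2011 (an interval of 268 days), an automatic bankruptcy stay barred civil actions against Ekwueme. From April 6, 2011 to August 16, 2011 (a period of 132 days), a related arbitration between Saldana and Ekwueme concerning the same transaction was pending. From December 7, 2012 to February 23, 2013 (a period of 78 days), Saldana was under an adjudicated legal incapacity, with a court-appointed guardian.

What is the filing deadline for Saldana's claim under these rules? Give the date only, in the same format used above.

The claim accrued on January 10, 2009 — the later of the December 7, 2005 act and the January 10, 2009 discovery.
Adding the 3 years base period to January 10, 2009 gives a deadline of January 10, 2012, before any tolling.
The automatic bankruptcy stay from July 6, 2010 to March 31, 2011 tolled the period for 268 days, extending the deadline to October 4, 2012.
The plaintiff's legal incapacity from December 7, 2012 to February 23, 2013 began after the period had already run on October 4, 2012, so it has no tolling effect.
The pending related arbitration from April 6, 2011 to August 16, 2011 does not toll the period, because no stated rule makes a pending arbitration a tolling event.

October 4, 2012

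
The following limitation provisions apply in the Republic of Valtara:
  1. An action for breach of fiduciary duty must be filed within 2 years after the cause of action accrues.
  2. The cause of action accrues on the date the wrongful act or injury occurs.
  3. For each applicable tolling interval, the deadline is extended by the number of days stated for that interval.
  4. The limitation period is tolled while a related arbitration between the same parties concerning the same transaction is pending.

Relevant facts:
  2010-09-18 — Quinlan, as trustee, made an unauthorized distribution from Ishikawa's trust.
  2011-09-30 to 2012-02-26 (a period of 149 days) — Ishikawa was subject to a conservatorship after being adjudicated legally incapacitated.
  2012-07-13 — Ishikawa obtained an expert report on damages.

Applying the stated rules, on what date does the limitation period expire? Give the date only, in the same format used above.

2012-09-18

The claim accrued on 2010-09-18, when the wrongful act occurred.
2 years from 2010-09-18 is 2012-09-18.
The plaintiff's legal incapacity from 2011-09-30 to 2012-02-26 does not toll the period, because no stated rule makes the plaintiff's incapacity a tolling event.
None of the other events listed affects the running of the period under the stated rules.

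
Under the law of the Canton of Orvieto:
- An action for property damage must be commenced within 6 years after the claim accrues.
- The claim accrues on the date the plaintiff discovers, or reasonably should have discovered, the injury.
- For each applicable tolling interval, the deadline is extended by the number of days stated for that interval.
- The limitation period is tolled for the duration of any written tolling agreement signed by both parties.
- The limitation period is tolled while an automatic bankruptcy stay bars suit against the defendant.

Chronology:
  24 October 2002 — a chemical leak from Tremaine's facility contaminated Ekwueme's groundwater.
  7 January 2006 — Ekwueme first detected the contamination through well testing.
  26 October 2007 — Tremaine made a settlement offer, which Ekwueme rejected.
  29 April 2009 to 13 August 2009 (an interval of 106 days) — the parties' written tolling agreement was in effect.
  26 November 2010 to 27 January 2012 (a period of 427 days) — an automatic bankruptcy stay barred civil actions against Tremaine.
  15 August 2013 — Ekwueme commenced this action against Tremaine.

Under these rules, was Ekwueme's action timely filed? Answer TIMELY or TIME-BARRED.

TIME-BARRED

Accrual is tied to discovery, so the period began on 7 January 2006 rather than on 24 October 2002 when the act occurred.
6 years from 7 January 2006 is 7 January 2012.
Because the written tolling agreement ran from 29 April 2009 to 13 August 2009, the deadline is extended by 106 days to 22 April 2012.
The period was tolled for 427 days by the automatic bankruptcy stay (26 November 2010 to 27 January 2012), pushing the deadline to 23 June 2013.
The other events in the timeline have no effect on the limitation period under the stated rules.
Ekwueme filed on 15 August 2013, after the 23 June 2013 deadline, so the action is time-barred.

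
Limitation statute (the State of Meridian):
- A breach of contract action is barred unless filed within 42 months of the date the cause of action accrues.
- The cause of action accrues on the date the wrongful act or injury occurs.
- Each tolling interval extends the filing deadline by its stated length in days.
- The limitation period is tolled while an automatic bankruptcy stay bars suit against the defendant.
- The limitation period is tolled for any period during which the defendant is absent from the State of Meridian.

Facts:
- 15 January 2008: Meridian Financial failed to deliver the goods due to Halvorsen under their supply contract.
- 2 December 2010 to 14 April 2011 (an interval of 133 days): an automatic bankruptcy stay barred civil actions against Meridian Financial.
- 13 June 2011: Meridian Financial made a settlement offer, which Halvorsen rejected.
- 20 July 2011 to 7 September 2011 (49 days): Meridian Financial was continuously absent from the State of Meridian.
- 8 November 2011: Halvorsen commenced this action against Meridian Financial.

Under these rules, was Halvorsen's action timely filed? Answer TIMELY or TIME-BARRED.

TIMELY

The claim accrued on 15 January 2008, when the wrongful act occurred.
Adding the 42 months base period to 15 January 2008 gives a deadline of 15 July 2011, before any tolling.
Because the automatic bankruptcy stay ran from 2 December 2010 to 14 April 2011, the deadline is extended by 133 days to 25 November 2011.
The defendant's absence from the jurisdiction from 20 July 2011 to 7 September 2011 tolled the period for 49 days, extending the deadline to 13 January 2012.
Nothing else in the chronology tolls or restarts the period.
The 8 November 2011 filing precedes the 13 January 2012 deadline; the claim is timely.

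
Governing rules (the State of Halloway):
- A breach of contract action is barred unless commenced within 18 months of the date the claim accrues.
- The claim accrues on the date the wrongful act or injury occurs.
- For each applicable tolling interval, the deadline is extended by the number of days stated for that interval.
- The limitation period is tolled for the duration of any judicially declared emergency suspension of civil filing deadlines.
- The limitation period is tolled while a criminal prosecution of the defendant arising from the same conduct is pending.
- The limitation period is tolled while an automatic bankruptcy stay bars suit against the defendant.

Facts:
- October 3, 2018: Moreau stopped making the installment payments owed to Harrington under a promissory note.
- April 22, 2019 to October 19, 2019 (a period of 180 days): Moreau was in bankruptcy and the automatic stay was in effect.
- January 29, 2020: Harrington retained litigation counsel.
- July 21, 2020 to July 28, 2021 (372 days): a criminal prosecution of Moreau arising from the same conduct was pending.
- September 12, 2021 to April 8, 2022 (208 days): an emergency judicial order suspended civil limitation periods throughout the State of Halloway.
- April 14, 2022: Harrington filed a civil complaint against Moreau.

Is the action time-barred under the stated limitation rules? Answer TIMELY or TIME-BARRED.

TIMELY

The claim accrued on October 3, 2018, when the wrongful act occurred.
18 months from October 3, 2018 is April 3, 2020.
The period was tolled for 180 days by the automatic bankruptcy stay (April 22, 2019 to October 19, 2019), pushing the deadline to September 30, 2020.
The period was tolled for 372 days by the pending criminal prosecution (July 21, 2020 to July 28, 2021), pushing the deadline to October 7, 2021.
The period was tolled for 208 days by the emergency suspension of filing deadlines (September 12, 2021 to April 8, 2022), pushing the deadline to May 3, 2022.
None of the other events listed affects the running of the period under the stated rules.
Filing on April 14, 2022 beat the May 3, 2022 deadline — the action is timely.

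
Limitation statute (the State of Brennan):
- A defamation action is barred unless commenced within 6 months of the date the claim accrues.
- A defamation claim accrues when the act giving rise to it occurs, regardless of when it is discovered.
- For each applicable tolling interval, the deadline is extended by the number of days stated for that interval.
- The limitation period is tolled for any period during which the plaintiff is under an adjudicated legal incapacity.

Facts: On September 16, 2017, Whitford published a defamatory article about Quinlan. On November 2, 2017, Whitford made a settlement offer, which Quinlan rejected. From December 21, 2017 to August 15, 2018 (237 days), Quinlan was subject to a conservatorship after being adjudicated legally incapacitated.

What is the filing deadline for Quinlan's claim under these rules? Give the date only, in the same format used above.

The limitation period began to run on September 16, 2017.
6 months from September 16, 2017 is March 16, 2018.
Because the plaintiff's legal incapacity ran from December 21, 2017 to August 15, 2018, the deadline is extended by 237 days to November 8, 2018.
None of the other events listed affects the running of the period under the stated rules.

November 8, 2018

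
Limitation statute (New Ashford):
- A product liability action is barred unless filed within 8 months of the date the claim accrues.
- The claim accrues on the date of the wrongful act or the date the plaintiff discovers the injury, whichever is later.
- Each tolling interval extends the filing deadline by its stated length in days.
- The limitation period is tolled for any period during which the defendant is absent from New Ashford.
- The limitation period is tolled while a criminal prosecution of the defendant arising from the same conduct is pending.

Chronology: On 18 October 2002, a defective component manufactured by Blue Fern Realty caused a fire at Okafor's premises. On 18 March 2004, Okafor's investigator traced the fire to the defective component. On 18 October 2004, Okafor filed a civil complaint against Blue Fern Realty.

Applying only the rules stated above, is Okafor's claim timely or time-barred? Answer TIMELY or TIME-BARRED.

TIMELY

The claim accrued on 18 March 2004 — the later of the 18 October 2002 act and the 18 March 2004 discovery.
The untolled deadline — 8 months after 18 March 2004 — is 18 November 2004.
Filing on 18 October 2004 beat the 18 November 2004 deadline — the action is timely.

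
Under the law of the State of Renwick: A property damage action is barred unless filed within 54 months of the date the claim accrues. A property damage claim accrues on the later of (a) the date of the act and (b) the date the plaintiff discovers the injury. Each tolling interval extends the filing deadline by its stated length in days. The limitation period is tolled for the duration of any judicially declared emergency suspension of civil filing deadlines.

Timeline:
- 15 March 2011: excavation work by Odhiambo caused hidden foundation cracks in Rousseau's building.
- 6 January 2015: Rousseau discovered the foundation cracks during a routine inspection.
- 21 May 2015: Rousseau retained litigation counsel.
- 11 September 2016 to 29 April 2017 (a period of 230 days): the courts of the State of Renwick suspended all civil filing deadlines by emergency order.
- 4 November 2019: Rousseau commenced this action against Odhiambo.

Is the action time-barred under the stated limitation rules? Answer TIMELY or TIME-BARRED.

The claim accrued on 6 January 2015 — the later of the 15 March 2011 act and the 6 January 2015 discovery.
54 months from 6 January 2015 is 6 July 2019.
Because the emergency suspension of filing deadlines ran from 11 September 2016 to 29 April 2017, the deadline is extended by 230 days to 21 February 2020.
Nothing else in the chronology tolls or restarts the period.
The 4 November 2019 filing precedes the 21 February 2020 deadline; the claim is timely.

TIMELY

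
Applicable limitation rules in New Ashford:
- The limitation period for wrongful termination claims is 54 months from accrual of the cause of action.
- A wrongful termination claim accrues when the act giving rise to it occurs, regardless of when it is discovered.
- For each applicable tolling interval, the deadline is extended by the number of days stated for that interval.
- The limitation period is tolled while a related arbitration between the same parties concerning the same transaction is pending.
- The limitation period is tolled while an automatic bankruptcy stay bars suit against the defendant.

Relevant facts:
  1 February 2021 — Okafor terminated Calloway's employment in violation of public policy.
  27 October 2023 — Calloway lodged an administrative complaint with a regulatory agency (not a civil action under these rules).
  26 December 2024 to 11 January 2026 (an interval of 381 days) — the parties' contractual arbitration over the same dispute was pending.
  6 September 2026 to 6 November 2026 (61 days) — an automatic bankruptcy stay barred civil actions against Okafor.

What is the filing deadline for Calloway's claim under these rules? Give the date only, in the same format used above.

17 August 2026

The claim accrued on 1 February 2021, when the wrongful act occurred.
The untolled deadline — 54 months after 1 February 2021 — is 1 August 2025.
The period was tolled for 381 days by the pending related arbitration (26 December 2024 to 11 January 2026), pushing the deadline to 17 August 2026.
The automatic bankruptcy stay starting 6 September 2026 came too late — the period had run on 17 August 2026 — and so does not extend the deadline.
The other events in the timeline have no effect on the limitation period under the stated rules.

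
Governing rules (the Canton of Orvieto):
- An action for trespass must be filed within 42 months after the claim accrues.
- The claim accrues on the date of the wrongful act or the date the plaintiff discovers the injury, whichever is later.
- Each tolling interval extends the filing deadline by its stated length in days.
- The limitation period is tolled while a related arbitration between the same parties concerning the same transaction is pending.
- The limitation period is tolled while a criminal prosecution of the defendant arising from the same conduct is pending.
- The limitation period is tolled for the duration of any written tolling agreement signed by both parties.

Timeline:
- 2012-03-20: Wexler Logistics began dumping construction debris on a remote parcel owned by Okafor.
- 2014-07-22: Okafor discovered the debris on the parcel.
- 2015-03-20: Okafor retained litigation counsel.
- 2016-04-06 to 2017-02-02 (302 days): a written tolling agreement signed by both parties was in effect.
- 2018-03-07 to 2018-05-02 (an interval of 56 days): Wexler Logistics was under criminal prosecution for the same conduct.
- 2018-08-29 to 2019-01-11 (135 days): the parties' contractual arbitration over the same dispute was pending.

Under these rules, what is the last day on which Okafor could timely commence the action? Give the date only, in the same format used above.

2019-05-30

The claim accrued on 2014-07-22 — the later of the 2012-03-20 act and the 2014-07-22 discovery.
The untolled deadline — 42 months after 2014-07-22 — is 2018-01-22.
Because the written tolling agreement ran from 2016-04-06 to 2017-02-02, the deadline is extended by 302 days to 2018-11-20.
The period was tolled for 56 days by the pending criminal prosecution (2018-03-07 to 2018-05-02), pushing the deadline to 2019-01-15.
Because the pending related arbitration ran from 2018-08-29 to 2019-01-11, the deadline is extended by 135 days to 2019-05-30.
The other events in the timeline have no effect on the limitation period under the stated rules.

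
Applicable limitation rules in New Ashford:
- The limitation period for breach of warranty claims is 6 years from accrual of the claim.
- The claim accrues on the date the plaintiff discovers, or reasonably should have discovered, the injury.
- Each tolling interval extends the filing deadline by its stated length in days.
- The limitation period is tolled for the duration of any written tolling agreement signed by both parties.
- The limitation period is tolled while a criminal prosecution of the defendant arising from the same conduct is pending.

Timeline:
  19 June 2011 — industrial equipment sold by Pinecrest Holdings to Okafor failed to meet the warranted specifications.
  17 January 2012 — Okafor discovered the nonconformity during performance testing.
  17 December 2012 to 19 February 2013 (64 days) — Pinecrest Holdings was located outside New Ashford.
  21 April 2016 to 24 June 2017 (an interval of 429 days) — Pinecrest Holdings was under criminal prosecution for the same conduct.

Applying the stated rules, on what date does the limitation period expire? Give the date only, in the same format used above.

22 March 2019

Accrual is tied to discovery, so the period began on 17 January 2012 rather than on 19 June 2011 when the act occurred.
Adding the 6 years base period to 17 January 2012 gives a deadline of 17 January 2018, before any tolling.
The period was tolled for 429 days by the pending criminal prosecution (21 April 2016 to 24 June 2017), pushing the deadline to 22 March 2019.
Although the defendant's absence ran from 17 December 2012 to 19 February 2013, the stated rules do not make that a tolling event, so it is disregarded.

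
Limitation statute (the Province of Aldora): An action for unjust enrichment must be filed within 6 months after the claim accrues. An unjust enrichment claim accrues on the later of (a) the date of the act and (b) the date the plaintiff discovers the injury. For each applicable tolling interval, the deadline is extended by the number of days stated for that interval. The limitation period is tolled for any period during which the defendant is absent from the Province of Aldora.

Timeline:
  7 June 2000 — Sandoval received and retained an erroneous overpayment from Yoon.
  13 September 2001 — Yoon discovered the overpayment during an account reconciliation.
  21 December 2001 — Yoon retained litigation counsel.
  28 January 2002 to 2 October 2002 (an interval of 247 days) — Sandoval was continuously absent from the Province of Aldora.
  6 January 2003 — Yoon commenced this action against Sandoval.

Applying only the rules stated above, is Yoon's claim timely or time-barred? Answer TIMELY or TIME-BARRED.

TIME-BARRED

Because discovery on 13 September 2001 post-dates the 7 June 2000 act, accrual under the later-of rule falls on 13 September 2001.
6 months from 13 September 2001 is 13 March 2002.
Because the defendant's absence from the jurisdiction ran from 28 January 2002 to 2 October 2002, the deadline is extended by 247 days to 15 November 2002.
Nothing else in the chronology tolls or restarts the period.
Filing on 6 January 2003 missed the 15 November 2002 deadline — the action is time-barred.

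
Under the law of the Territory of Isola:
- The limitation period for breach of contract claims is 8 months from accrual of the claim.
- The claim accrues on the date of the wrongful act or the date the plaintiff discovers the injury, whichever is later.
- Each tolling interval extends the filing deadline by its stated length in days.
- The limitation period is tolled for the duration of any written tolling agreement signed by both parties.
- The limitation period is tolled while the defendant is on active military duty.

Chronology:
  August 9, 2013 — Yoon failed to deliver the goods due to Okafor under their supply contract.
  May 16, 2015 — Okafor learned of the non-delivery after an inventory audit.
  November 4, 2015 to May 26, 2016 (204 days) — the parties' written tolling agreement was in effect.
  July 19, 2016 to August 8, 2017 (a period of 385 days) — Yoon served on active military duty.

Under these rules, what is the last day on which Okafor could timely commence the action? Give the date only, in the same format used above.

August 27, 2017

Because discovery on May 16, 2015 post-dates the August 9, 2013 act, accrual under the later-of rule falls on May 16, 2015.
The untolled deadline — 8 months after May 16, 2015 — is January 16, 2016.
Because the written tolling agreement ran from November 4, 2015 to May 26, 2016, the deadline is extended by 204 days to August 7, 2016.
The defendant's active military service from July 19, 2016 to August 8, 2017 tolled the period for 385 days, extending the deadline to August 27, 2017.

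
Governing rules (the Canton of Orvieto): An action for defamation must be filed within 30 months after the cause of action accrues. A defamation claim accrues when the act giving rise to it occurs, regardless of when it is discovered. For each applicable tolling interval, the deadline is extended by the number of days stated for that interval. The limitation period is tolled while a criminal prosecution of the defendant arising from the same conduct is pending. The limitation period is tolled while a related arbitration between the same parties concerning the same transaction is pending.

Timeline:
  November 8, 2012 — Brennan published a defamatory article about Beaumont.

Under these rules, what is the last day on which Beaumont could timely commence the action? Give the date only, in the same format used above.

May 8, 2015

The cause of action accrued on November 8, 2012, the date of the act.
Adding the 30 months base period to November 8, 2012 gives a deadline of May 8, 2015, before any tolling.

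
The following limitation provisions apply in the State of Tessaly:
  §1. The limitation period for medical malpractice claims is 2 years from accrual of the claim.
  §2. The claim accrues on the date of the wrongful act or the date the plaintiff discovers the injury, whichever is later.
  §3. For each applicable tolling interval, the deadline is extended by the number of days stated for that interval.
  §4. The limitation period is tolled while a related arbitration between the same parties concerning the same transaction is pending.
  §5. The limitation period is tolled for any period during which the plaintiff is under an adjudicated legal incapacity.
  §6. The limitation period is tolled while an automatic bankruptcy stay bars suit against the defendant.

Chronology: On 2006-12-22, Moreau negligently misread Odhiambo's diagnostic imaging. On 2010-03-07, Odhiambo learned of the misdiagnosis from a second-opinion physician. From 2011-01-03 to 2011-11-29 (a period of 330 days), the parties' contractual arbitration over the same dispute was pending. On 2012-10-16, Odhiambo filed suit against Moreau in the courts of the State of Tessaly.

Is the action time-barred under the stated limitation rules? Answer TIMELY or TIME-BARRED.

Because discovery on 2010-03-07 post-dates the 2006-12-22 act, accrual under the later-of rule falls on 2010-03-07.
Adding the 2 years base period to 2010-03-07 gives a deadline of 2012-03-07, before any tolling.
The pending related arbitration from 2011-01-03 to 2011-11-29 tolled the period for 330 days, extending the deadline to 2013-01-31.
Filing on 2012-10-16 beat the 2013-01-31 deadline — the action is timely.

TIMELY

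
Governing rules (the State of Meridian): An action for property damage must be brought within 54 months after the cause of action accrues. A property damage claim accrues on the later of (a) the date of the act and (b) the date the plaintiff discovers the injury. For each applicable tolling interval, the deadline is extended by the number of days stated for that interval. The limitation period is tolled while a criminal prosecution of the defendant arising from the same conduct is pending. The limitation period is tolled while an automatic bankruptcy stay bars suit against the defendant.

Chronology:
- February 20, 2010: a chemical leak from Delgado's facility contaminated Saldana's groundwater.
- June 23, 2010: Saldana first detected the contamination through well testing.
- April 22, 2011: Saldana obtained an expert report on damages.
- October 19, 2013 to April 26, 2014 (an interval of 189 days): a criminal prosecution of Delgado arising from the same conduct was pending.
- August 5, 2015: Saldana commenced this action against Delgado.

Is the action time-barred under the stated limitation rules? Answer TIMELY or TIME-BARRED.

Taking the later of the act (February 20, 2010) and discovery (June 23, 2010), the claim accrued on June 23, 2010.
The untolled deadline — 54 months after June 23, 2010 — is December 23, 2014.
Because the pending criminal prosecution ran from October 19, 2013 to April 26, 2014, the deadline is extended by 189 days to June 30, 2015.
Nothing else in the chronology tolls or restarts the period.
The August 5, 2015 filing falls after the June 30, 2015 deadline; the claim is time-barred.

TIME-BARRED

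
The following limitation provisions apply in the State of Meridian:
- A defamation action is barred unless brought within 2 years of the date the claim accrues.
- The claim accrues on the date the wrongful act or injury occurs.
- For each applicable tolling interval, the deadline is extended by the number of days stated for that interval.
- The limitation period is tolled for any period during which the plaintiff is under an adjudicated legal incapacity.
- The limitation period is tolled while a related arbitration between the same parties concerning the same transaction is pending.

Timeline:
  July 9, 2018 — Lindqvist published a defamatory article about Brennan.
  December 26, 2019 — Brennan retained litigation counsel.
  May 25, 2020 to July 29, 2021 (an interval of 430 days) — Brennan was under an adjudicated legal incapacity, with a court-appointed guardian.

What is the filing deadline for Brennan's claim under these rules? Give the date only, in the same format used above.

September 12, 2021

The claim accrued on July 9, 2018, when the wrongful act occurred.
2 years from July 9, 2018 is July 9, 2020.
The plaintiff's legal incapacity from May 25, 2020 to July 29, 2021 tolled the period for 430 days, extending the deadline to September 12, 2021.
Nothing else in the chronology tolls or restarts the period.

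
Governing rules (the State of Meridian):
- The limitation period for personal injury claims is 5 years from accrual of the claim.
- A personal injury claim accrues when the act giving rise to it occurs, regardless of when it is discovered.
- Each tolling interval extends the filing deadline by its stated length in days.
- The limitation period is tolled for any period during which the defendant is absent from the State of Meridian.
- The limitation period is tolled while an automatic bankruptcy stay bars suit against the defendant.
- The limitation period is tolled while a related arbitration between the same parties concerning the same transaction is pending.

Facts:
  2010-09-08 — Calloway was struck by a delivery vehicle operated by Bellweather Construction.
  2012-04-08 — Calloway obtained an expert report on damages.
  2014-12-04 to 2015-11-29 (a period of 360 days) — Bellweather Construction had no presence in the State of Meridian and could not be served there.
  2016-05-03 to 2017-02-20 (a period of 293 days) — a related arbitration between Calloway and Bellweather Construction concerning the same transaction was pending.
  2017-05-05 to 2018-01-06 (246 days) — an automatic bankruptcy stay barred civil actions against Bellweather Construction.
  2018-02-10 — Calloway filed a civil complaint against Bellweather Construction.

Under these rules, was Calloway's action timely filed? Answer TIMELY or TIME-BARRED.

TIMELY

The claim accrued on 2010-09-08, the date of the act.
The untolled deadline — 5 years after 2010-09-08 — is 2015-09-08.
The period was tolled for 360 days by the defendant's absence from the jurisdiction (2014-12-04 to 2015-11-29), pushing the deadline to 2016-09-02.
The period was tolled for 293 days by the pending related arbitration (2016-05-03 to 2017-02-20), pushing the deadline to 2017-06-22.
The automatic bankruptcy stay from 2017-05-05 to 2018-01-06 tolled the period for 246 days, extending the deadline to 2018-02-23.
None of the other events listed affects the running of the period under the stated rules.
Filing on 2018-02-10 beat the 2018-02-23 deadline — the action is timely.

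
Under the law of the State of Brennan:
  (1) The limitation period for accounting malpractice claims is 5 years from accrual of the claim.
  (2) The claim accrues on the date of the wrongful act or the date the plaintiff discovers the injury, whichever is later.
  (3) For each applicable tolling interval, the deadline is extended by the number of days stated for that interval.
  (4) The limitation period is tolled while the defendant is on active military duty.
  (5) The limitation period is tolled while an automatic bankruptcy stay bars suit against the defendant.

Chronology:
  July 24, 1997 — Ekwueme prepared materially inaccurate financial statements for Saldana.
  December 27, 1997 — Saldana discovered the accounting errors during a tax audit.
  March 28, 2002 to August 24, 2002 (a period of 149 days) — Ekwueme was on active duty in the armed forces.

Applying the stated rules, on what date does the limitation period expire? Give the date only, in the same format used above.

May 25, 2003

The claim accrued on December 27, 1997 — the later of the July 24, 1997 act and the December 27, 1997 discovery.
5 years from December 27, 1997 is December 27, 2002.
Because the defendant's active military service ran from March 28, 2002 to August 24, 2002, the deadline is extended by 149 days to May 25, 2003.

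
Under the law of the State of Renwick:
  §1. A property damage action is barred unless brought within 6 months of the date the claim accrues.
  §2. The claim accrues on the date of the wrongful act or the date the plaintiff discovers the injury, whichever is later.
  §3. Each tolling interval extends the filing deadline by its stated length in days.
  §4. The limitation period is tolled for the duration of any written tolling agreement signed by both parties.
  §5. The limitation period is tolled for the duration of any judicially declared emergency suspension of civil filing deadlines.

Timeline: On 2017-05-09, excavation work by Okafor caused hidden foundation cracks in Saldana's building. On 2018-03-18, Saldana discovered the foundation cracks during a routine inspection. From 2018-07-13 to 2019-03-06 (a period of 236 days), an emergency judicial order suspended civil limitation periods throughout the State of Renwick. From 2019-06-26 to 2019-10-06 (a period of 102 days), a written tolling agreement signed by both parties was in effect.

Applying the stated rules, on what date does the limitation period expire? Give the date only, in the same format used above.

Taking the later of the act (2017-05-09) and discovery (2018-03-18), the claim accrued on 2018-03-18.
Adding the 6 months base period to 2018-03-18 gives a deadline of 2018-09-18, before any tolling.
The emergency suspension of filing deadlines from 2018-07-13 to 2019-03-06 tolled the period for 236 days, extending the deadline to 2019-05-12.
The written tolling agreement from 2019-06-26 to 2019-10-06 began after the period had already run on 2019-05-12, so it has no tolling effect.

2019-05-12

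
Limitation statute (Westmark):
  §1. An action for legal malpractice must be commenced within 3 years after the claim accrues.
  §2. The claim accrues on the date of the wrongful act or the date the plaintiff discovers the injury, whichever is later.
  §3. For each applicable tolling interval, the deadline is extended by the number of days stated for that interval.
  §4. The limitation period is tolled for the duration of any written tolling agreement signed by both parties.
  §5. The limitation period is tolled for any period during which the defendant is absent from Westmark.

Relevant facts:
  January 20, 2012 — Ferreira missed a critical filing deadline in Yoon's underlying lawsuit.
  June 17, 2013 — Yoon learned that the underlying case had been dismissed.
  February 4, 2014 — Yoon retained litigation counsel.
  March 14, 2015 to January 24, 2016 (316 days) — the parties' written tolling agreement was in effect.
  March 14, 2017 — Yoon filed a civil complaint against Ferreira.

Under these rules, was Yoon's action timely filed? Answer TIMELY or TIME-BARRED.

TIMELY

Because discovery on June 17, 2013 post-dates the January 20, 2012 act, accrual under the later-of rule falls on June 17, 2013.
Adding the 3 years base period to June 17, 2013 gives a deadline of June 17, 2016, before any tolling.
The period was tolled for 316 days by the written tolling agreement (March 14, 2015 to January 24, 2016), pushing the deadline to April 29, 2017.
None of the other events listed affects the running of the period under the stated rules.
Yoon filed on March 14, 2017, before the April 29, 2017 deadline, so the action is timely.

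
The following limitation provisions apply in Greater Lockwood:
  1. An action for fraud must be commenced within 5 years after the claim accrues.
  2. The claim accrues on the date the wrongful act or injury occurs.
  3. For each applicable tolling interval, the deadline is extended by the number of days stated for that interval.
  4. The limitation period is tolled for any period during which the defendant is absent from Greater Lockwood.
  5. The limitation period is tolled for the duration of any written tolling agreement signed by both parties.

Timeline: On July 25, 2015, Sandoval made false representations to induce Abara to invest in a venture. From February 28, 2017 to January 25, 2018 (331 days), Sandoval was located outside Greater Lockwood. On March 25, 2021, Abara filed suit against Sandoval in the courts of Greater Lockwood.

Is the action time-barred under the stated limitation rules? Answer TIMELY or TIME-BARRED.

TIMELY

The claim accrued on July 25, 2015, when the wrongful act occurred.
The untolled deadline — 5 years after July 25, 2015 — is July 25, 2020.
The period was tolled for 331 days by the defendant's absence from the jurisdiction (February 28, 2017 to January 25, 2018), pushing the deadline to June 21, 2021.
The March 25, 2021 filing precedes the June 21, 2021 deadline; the claim is timely.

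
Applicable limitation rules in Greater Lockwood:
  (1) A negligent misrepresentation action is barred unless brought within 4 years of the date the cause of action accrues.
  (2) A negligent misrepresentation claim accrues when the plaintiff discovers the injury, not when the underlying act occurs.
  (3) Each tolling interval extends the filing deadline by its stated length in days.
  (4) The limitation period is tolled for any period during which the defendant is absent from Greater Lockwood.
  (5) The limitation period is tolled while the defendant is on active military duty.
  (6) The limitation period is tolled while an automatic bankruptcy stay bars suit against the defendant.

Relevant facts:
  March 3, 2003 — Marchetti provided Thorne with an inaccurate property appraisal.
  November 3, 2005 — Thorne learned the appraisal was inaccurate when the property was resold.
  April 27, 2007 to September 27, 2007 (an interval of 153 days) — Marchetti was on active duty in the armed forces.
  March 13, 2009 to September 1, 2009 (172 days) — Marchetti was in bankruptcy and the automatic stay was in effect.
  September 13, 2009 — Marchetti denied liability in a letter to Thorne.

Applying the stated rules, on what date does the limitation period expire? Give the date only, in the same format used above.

September 24, 2010

Under the discovery rule, the claim accrued on November 3, 2005, when Thorne discovered the injury — not on the March 3, 2003 date of the underlying act.
4 years from November 3, 2005 is November 3, 2009.
The period was tolled for 153 days by the defendant's active military service (April 27, 2007 to September 27, 2007), pushing the deadline to April 5, 2010.
The automatic bankruptcy stay from March 13, 2009 to September 1, 2009 tolled the period for 172 days, extending the deadline to September 24, 2010.
The other events in the timeline have no effect on the limitation period under the stated rules.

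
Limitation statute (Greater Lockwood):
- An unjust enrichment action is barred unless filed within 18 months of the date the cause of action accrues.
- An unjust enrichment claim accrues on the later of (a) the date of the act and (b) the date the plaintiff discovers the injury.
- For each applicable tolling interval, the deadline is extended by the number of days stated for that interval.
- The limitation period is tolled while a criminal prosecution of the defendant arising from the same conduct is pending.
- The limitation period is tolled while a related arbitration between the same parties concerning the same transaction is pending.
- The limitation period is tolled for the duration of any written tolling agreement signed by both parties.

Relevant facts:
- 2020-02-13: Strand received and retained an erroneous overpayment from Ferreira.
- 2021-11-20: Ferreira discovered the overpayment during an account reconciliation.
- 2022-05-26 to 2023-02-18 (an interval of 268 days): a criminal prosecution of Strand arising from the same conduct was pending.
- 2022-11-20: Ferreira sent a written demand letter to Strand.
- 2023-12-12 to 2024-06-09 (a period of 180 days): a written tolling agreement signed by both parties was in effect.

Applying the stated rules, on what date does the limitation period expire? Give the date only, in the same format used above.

Taking the later of the act (2020-02-13) and discovery (2021-11-20), the claim accrued on 2021-11-20.
18 months from 2021-11-20 is 2023-05-20.
The pending criminal prosecution from 2022-05-26 to 2023-02-18 tolled the period for 268 days, extending the deadline to 2024-02-12.
Because the written tolling agreement ran from 2023-12-12 to 2024-06-09, the deadline is extended by 180 days to 2024-08-10.
The other events in the timeline have no effect on the limitation period under the stated rules.

2024-08-10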